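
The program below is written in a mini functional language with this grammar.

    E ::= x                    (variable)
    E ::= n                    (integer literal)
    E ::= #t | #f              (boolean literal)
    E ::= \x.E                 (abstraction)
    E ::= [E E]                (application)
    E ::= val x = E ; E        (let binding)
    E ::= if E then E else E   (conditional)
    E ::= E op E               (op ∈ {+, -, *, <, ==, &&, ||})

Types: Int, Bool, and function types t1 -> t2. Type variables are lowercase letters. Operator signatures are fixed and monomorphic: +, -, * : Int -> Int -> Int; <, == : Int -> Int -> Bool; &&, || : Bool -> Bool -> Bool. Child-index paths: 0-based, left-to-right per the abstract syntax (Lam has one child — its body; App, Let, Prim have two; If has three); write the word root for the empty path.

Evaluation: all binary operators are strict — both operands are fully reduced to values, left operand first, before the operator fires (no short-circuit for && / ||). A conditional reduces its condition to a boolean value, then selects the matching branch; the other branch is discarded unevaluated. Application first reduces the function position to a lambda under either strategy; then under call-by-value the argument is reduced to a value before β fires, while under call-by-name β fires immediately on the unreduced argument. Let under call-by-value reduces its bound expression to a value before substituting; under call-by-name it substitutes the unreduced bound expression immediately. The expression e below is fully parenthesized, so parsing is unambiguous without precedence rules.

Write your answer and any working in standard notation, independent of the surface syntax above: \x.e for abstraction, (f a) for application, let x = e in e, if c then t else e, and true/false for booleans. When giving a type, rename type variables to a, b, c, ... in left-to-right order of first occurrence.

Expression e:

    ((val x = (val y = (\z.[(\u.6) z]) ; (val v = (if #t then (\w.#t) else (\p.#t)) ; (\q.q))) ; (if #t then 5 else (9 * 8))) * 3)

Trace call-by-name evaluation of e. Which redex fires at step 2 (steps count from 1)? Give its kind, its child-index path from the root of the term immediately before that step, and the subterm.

Answer: if at 0 : (if true then 5 else (9 * 8))

Derivation:
step 0: ((let x = (let y = (\z.((\u.6) z)) in (let v = (if true then (\w.true) else (\p.true)) in (\q.q))) in (if true then 5 else (9 * 8))) * 3)
step 1: [let@0] ((if true then 5 else (9 * 8)) * 3)
step 2: [if@0] (5 * 3)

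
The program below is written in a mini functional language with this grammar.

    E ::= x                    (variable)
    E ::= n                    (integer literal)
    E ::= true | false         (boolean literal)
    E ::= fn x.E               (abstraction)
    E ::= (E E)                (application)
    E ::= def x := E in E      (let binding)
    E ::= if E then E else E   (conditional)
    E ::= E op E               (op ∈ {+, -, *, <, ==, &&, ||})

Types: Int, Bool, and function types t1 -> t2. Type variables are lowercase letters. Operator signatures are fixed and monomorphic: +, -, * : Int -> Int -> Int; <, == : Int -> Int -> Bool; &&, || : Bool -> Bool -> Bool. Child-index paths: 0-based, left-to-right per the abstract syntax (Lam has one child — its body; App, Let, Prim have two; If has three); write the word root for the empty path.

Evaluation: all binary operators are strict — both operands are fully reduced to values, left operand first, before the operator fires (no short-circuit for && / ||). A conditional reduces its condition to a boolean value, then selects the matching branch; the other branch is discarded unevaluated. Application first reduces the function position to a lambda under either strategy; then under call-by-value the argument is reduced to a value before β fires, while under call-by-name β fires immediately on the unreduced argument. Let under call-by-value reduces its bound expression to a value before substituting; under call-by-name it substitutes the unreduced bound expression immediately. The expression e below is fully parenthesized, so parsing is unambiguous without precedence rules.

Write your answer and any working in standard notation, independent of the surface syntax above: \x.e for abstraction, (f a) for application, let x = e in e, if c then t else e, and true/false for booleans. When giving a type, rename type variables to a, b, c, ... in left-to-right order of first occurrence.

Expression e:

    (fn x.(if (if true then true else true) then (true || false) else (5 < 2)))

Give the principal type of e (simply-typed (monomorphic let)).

Answer: a -> Bool

Derivation:
  unify Bool ~ Bool
  unify Bool ~ Bool
  unify Bool ~ Bool
  unify Bool ~ Bool
  unify Bool ~ Bool
  unify Int ~ Int
  unify Int ~ Int
  unify Bool ~ Bool
\x._ : a -> Bool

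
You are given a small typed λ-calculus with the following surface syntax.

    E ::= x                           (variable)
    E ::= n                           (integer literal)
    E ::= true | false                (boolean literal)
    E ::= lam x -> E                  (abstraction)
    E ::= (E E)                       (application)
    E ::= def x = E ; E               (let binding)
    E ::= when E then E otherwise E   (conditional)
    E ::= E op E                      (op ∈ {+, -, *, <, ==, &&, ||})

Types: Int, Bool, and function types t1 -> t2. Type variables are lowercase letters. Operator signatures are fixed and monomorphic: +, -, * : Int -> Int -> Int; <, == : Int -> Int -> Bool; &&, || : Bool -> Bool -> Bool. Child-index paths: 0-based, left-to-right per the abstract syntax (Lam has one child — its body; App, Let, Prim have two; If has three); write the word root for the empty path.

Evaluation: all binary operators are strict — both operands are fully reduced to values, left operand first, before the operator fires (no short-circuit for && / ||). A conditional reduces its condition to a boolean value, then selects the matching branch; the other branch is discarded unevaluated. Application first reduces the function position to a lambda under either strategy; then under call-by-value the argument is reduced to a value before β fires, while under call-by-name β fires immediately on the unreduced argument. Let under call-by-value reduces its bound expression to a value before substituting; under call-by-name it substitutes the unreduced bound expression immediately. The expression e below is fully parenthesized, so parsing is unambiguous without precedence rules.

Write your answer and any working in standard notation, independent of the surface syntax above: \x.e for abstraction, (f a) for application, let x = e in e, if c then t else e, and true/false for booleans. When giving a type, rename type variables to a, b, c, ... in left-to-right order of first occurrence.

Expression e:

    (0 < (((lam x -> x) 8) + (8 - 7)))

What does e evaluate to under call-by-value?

Working:
step 0: (0 < (((\x.x) 8) + (8 - 7)))
step 1: [beta@1.0] (0 < (8 + (8 - 7)))
step 2: [delta@1.1] (0 < (8 + 1))
step 3: [delta@1] (0 < 9)
step 4: [delta@root] true

Answer: true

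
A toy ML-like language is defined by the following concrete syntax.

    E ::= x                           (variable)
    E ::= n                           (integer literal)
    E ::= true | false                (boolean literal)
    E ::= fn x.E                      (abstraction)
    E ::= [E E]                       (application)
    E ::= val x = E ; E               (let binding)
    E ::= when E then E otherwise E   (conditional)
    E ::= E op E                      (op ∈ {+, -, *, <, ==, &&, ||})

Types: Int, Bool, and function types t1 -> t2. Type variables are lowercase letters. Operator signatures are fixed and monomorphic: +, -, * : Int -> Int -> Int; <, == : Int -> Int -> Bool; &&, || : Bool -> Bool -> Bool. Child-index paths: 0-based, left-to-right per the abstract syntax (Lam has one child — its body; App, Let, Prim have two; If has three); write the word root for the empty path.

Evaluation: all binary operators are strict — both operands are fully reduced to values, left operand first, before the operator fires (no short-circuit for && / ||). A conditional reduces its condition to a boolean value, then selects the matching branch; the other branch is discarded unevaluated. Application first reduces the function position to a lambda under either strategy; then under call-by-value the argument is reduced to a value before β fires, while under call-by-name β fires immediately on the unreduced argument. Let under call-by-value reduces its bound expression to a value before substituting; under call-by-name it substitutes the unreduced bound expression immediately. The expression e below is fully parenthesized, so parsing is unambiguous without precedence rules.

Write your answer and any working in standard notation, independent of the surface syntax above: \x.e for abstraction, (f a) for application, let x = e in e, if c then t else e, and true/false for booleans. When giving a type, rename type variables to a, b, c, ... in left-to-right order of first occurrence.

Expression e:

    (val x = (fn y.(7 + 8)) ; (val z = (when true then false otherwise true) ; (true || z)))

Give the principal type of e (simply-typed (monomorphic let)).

Derivation:
  unify Int ~ Int
  unify Int ~ Int
\y._ : a -> Int
let x : a -> Int
  unify Bool ~ Bool
  unify Bool ~ Bool
let z : Bool
  unify Bool ~ Bool
z : Bool
  unify Bool ~ Bool

Answer: Bool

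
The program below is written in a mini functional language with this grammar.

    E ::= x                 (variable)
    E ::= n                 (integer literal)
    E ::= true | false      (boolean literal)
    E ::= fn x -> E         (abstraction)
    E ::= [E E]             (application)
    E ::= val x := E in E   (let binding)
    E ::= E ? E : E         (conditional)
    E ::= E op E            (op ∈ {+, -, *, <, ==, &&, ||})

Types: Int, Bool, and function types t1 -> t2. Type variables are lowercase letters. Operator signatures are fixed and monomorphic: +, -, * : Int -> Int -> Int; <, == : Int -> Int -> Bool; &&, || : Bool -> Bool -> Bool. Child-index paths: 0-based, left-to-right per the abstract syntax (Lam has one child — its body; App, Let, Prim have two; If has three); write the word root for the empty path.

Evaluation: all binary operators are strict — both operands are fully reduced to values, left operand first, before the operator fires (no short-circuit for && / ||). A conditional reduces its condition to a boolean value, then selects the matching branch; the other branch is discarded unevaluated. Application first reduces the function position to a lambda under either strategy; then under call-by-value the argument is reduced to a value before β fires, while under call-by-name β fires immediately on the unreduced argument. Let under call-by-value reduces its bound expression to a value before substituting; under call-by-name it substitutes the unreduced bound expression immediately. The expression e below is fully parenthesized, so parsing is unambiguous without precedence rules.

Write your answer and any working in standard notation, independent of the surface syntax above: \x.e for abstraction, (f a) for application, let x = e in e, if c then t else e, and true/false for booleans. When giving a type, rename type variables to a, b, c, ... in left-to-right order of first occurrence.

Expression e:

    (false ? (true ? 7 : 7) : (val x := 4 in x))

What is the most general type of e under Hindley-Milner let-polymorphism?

Working:
  unify Bool ~ Bool
  unify Bool ~ Bool
  unify Int ~ Int
let x : Int
x : Int
  unify Int ~ Int

Answer: Int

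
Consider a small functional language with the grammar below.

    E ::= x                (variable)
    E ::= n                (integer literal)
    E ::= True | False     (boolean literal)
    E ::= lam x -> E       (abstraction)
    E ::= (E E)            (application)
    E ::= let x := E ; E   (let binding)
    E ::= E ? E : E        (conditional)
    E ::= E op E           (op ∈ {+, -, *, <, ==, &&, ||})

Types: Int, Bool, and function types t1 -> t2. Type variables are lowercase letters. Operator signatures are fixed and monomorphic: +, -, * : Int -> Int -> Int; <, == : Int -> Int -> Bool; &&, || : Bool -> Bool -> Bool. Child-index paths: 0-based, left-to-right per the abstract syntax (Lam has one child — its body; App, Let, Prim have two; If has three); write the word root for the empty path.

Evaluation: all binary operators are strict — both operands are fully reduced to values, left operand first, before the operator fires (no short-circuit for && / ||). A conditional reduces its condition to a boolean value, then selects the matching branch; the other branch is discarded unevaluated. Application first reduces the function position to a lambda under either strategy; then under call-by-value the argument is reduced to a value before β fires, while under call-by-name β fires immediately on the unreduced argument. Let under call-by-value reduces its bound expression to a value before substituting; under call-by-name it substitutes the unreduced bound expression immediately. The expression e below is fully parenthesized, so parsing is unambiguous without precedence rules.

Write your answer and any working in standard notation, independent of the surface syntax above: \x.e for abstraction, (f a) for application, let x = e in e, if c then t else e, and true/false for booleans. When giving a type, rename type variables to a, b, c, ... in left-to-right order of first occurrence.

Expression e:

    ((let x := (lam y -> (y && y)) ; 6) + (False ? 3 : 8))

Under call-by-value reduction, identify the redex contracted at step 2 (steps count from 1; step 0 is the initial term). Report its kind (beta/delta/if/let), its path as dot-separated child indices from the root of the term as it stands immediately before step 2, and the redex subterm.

Answer: if at 1 : (if false then 3 else 8)

Derivation:
step 0: ((let x = (\y.(y && y)) in 6) + (if false then 3 else 8))
step 1: [let@0] (6 + (if false then 3 else 8))
step 2: [if@1] (6 + 8)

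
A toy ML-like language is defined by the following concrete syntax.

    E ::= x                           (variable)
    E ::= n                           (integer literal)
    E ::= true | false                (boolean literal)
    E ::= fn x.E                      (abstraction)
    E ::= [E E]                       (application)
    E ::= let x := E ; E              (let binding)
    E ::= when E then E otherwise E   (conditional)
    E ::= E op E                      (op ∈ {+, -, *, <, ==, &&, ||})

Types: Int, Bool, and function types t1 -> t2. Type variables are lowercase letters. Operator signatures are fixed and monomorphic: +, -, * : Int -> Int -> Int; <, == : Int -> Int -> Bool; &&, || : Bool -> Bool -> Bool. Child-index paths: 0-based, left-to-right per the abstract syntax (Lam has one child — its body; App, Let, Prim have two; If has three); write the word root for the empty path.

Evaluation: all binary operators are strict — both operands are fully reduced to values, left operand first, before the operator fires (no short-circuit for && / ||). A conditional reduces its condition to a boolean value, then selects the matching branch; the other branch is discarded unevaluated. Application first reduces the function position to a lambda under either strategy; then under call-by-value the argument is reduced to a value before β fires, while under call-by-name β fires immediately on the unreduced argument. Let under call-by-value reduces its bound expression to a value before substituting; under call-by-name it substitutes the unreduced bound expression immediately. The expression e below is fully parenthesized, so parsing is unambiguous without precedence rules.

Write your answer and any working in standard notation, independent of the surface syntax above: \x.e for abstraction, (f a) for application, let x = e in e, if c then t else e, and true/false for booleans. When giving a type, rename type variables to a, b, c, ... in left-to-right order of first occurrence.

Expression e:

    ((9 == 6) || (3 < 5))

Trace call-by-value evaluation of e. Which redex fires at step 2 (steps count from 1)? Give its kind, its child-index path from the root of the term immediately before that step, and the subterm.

Working:
step 0: ((9 == 6) || (3 < 5))
step 1: [delta@0] (false || (3 < 5))
step 2: [delta@1] (false || true)

Answer: delta at 1 : (3 < 5)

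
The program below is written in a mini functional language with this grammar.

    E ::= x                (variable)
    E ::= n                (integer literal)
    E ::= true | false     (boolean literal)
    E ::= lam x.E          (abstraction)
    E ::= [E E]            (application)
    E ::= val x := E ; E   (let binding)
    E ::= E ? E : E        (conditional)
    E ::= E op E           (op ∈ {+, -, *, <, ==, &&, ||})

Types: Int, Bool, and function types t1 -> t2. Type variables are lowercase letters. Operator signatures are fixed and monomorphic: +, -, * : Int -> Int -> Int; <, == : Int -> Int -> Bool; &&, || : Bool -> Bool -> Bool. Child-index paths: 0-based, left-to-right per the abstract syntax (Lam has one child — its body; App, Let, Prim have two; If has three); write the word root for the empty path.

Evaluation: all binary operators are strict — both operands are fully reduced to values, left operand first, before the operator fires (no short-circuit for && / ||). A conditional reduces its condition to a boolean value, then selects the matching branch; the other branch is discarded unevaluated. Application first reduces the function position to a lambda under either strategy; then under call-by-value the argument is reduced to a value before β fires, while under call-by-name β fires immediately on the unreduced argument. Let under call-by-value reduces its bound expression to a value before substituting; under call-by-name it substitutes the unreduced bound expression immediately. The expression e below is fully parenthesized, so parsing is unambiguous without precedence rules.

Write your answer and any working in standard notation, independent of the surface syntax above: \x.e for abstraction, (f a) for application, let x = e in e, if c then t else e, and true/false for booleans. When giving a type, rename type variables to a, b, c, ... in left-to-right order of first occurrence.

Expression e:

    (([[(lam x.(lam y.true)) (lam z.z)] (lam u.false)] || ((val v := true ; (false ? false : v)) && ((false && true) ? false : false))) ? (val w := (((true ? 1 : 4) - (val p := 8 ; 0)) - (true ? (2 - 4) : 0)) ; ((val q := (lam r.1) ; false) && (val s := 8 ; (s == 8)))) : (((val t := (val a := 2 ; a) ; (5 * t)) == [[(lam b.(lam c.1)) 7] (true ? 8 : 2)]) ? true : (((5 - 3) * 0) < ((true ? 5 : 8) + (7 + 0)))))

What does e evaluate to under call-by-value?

Answer: false

Trace:
step 0: (if ((((\x.(\y.true)) (\z.z)) (\u.false)) || ((let v = true in (if false then false else v)) && (if (false && true) then false else false))) then (let w = (((if true then 1 else 4) - (let p = 8 in 0)) - (if true then (2 - 4) else 0)) in ((let q = (\r.1) in false) && (let s = 8 in (s == 8)))) else (if ((let t = (let a = 2 in a) in (5 * t)) == (((\b.(\c.1)) 7) (if true then 8 else 2))) then true else (((5 - 3) * 0) < ((if true then 5 else 8) + (7 + 0)))))
step 1: [beta@0.0.0] (if (((\y.true) (\u.false)) || ((let v = true in (if false then false else v)) && (if (false && true) then false else false))) then (let w = (((if true then 1 else 4) - (let p = 8 in 0)) - (if true then (2 - 4) else 0)) in ((let q = (\r.1) in false) && (let s = 8 in (s == 8)))) else (if ((let t = (let a = 2 in a) in (5 * t)) == (((\b.(\c.1)) 7) (if true then 8 else 2))) then true else (((5 - 3) * 0) < ((if true then 5 else 8) + (7 + 0)))))
step 2: [beta@0.0] (if (true || ((let v = true in (if false then false else v)) && (if (false && true) then false else false))) then (let w = (((if true then 1 else 4) - (let p = 8 in 0)) - (if true then (2 - 4) else 0)) in ((let q = (\r.1) in false) && (let s = 8 in (s == 8)))) else (if ((let t = (let a = 2 in a) in (5 * t)) == (((\b.(\c.1)) 7) (if true then 8 else 2))) then true else (((5 - 3) * 0) < ((if true then 5 else 8) + (7 + 0)))))
step 3: [let@0.1.0] (if (true || ((if false then false else true) && (if (false && true) then false else false))) then (let w = (((if true then 1 else 4) - (let p = 8 in 0)) - (if true then (2 - 4) else 0)) in ((let q = (\r.1) in false) && (let s = 8 in (s == 8)))) else (if ((let t = (let a = 2 in a) in (5 * t)) == (((\b.(\c.1)) 7) (if true then 8 else 2))) then true else (((5 - 3) * 0) < ((if true then 5 else 8) + (7 + 0)))))
step 4: [if@0.1.0] (if (true || (true && (if (false && true) then false else false))) then (let w = (((if true then 1 else 4) - (let p = 8 in 0)) - (if true then (2 - 4) else 0)) in ((let q = (\r.1) in false) && (let s = 8 in (s == 8)))) else (if ((let t = (let a = 2 in a) in (5 * t)) == (((\b.(\c.1)) 7) (if true then 8 else 2))) then true else (((5 - 3) * 0) < ((if true then 5 else 8) + (7 + 0)))))
step 5: [delta@0.1.1.0] (if (true || (true && (if false then false else false))) then (let w = (((if true then 1 else 4) - (let p = 8 in 0)) - (if true then (2 - 4) else 0)) in ((let q = (\r.1) in false) && (let s = 8 in (s == 8)))) else (if ((let t = (let a = 2 in a) in (5 * t)) == (((\b.(\c.1)) 7) (if true then 8 else 2))) then true else (((5 - 3) * 0) < ((if true then 5 else 8) + (7 + 0)))))
step 6: [if@0.1.1] (if (true || (true && false)) then (let w = (((if true then 1 else 4) - (let p = 8 in 0)) - (if true then (2 - 4) else 0)) in ((let q = (\r.1) in false) && (let s = 8 in (s == 8)))) else (if ((let t = (let a = 2 in a) in (5 * t)) == (((\b.(\c.1)) 7) (if true then 8 else 2))) then true else (((5 - 3) * 0) < ((if true then 5 else 8) + (7 + 0)))))
step 7: [delta@0.1] (if (true || false) then (let w = (((if true then 1 else 4) - (let p = 8 in 0)) - (if true then (2 - 4) else 0)) in ((let q = (\r.1) in false) && (let s = 8 in (s == 8)))) else (if ((let t = (let a = 2 in a) in (5 * t)) == (((\b.(\c.1)) 7) (if true then 8 else 2))) then true else (((5 - 3) * 0) < ((if true then 5 else 8) + (7 + 0)))))
step 8: [delta@0] (if true then (let w = (((if true then 1 else 4) - (let p = 8 in 0)) - (if true then (2 - 4) else 0)) in ((let q = (\r.1) in false) && (let s = 8 in (s == 8)))) else (if ((let t = (let a = 2 in a) in (5 * t)) == (((\b.(\c.1)) 7) (if true then 8 else 2))) then true else (((5 - 3) * 0) < ((if true then 5 else 8) + (7 + 0)))))
step 9: [if@root] (let w = (((if true then 1 else 4) - (let p = 8 in 0)) - (if true then (2 - 4) else 0)) in ((let q = (\r.1) in false) && (let s = 8 in (s == 8))))
step 10: [if@0.0.0] (let w = ((1 - (let p = 8 in 0)) - (if true then (2 - 4) else 0)) in ((let q = (\r.1) in false) && (let s = 8 in (s == 8))))
step 11: [let@0.0.1] (let w = ((1 - 0) - (if true then (2 - 4) else 0)) in ((let q = (\r.1) in false) && (let s = 8 in (s == 8))))
step 12: [delta@0.0] (let w = (1 - (if true then (2 - 4) else 0)) in ((let q = (\r.1) in false) && (let s = 8 in (s == 8))))
step 13: [if@0.1] (let w = (1 - (2 - 4)) in ((let q = (\r.1) in false) && (let s = 8 in (s == 8))))
step 14: [delta@0.1] (let w = (1 - -2) in ((let q = (\r.1) in false) && (let s = 8 in (s == 8))))
step 15: [delta@0] (let w = 3 in ((let q = (\r.1) in false) && (let s = 8 in (s == 8))))
step 16: [let@root] ((let q = (\r.1) in false) && (let s = 8 in (s == 8)))
step 17: [let@0] (false && (let s = 8 in (s == 8)))
step 18: [let@1] (false && (8 == 8))
step 19: [delta@1] (false && true)
step 20: [delta@root] false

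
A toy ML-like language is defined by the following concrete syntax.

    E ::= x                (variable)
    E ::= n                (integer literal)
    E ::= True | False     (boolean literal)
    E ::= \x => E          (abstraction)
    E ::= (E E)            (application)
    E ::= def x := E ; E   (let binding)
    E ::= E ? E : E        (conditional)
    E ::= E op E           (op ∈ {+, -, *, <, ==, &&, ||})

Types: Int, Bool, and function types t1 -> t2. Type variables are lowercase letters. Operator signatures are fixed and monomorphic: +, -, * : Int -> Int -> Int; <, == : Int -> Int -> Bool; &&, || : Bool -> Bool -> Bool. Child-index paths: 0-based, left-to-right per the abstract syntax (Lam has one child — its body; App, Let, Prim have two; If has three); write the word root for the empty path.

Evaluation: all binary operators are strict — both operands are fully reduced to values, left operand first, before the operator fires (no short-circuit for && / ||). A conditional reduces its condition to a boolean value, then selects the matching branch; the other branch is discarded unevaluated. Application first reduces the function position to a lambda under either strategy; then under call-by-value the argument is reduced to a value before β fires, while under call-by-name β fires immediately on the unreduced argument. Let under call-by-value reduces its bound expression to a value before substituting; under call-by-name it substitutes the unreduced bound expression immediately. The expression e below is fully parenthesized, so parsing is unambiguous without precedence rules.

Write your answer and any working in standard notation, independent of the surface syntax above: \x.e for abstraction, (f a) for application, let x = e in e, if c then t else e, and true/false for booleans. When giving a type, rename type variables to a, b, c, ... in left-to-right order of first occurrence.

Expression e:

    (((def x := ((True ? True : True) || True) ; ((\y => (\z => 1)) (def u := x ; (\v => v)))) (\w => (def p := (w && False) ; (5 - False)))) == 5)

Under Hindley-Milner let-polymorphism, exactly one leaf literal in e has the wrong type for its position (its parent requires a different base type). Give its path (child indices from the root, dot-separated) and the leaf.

Answer: 0.1.0.1.1 : false

Trace:
  unify Bool ~ Bool
  unify Bool ~ Bool
  unify Bool ~ Bool
  unify Bool ~ Bool
let x : Bool
\z._ : b -> Int
\y._ : a -> b -> Int
x : Bool
let u : Bool
v : c
\v._ : c -> c
  unify a -> b -> Int ~ (c -> c) -> d
  unify a ~ c -> c
  unify b -> Int ~ d
_ _ : b -> Int
w : e
  unify e ~ Bool
  unify Bool ~ Bool
let p : Bool
  unify Int ~ Int
  unify Bool ~ Int
  FAIL: mismatch Bool ~ Int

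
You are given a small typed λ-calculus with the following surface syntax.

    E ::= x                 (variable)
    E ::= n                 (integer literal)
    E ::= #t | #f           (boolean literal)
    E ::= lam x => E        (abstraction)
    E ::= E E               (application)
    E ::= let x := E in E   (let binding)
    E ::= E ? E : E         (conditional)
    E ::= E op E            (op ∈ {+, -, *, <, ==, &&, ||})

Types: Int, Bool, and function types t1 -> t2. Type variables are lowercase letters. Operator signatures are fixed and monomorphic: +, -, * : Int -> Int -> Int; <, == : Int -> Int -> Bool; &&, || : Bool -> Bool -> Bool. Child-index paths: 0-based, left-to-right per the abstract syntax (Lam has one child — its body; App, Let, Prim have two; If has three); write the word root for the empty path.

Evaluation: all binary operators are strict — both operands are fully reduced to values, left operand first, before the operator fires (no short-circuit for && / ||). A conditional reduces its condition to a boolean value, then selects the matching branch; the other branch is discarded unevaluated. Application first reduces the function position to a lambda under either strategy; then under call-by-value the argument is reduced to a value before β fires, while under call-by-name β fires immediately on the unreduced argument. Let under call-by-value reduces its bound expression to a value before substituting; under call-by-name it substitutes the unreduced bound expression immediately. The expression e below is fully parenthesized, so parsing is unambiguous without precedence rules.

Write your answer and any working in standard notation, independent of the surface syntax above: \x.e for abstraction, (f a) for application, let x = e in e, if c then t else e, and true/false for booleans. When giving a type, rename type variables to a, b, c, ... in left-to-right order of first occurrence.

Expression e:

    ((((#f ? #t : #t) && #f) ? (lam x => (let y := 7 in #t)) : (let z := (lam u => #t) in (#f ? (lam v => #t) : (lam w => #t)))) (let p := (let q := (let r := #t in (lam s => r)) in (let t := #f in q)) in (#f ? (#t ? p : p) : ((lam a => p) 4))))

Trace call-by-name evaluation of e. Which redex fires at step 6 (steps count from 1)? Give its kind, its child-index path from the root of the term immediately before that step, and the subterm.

Answer: beta at root : ((\w.true) (let p = (let q = (let r = true in (\s.r)) in (let t = false in q)) in (if false then (if true then p else p) else ((\a.p) 4))))

Derivation:
step 0: ((if ((if false then true else true) && false) then (\x.(let y = 7 in true)) else (let z = (\u.true) in (if false then (\v.true) else (\w.true)))) (let p = (let q = (let r = true in (\s.r)) in (let t = false in q)) in (if false then (if true then p else p) else ((\a.p) 4))))
step 1: [if@0.0.0] ((if (true && false) then (\x.(let y = 7 in true)) else (let z = (\u.true) in (if false then (\v.true) else (\w.true)))) (let p = (let q = (let r = true in (\s.r)) in (let t = false in q)) in (if false then (if true then p else p) else ((\a.p) 4))))
step 2: [delta@0.0] ((if false then (\x.(let y = 7 in true)) else (let z = (\u.true) in (if false then (\v.true) else (\w.true)))) (let p = (let q = (let r = true in (\s.r)) in (let t = false in q)) in (if false then (if true then p else p) else ((\a.p) 4))))
step 3: [if@0] ((let z = (\u.true) in (if false then (\v.true) else (\w.true))) (let p = (let q = (let r = true in (\s.r)) in (let t = false in q)) in (if false then (if true then p else p) else ((\a.p) 4))))
step 4: [let@0] ((if false then (\v.true) else (\w.true)) (let p = (let q = (let r = true in (\s.r)) in (let t = false in q)) in (if false then (if true then p else p) else ((\a.p) 4))))
step 5: [if@0] ((\w.true) (let p = (let q = (let r = true in (\s.r)) in (let t = false in q)) in (if false then (if true then p else p) else ((\a.p) 4))))
step 6: [beta@root] true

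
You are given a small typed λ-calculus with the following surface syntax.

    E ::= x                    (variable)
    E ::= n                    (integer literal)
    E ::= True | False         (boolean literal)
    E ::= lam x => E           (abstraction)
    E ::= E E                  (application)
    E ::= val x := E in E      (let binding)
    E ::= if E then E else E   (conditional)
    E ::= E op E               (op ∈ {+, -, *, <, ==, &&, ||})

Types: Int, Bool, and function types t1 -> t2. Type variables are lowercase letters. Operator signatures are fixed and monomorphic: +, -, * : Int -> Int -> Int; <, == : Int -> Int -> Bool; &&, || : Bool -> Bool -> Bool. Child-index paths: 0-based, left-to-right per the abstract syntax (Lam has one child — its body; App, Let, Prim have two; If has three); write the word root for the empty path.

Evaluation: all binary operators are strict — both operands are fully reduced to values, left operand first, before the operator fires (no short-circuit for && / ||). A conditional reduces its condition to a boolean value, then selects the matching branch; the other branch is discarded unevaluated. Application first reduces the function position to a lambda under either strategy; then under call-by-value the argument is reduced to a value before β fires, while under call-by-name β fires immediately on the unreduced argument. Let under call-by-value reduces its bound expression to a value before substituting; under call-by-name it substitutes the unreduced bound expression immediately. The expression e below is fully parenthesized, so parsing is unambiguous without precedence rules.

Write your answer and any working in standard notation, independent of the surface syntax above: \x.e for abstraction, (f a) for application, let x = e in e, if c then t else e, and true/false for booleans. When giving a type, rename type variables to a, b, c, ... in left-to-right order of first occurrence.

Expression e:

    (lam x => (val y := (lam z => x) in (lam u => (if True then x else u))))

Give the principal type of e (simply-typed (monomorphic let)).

Derivation:
x : a
\z._ : b -> a
let y : b -> a
  unify Bool ~ Bool
x : a
u : c
  unify a ~ c
\u._ : c -> c
\x._ : c -> c -> c

Answer: a -> a -> a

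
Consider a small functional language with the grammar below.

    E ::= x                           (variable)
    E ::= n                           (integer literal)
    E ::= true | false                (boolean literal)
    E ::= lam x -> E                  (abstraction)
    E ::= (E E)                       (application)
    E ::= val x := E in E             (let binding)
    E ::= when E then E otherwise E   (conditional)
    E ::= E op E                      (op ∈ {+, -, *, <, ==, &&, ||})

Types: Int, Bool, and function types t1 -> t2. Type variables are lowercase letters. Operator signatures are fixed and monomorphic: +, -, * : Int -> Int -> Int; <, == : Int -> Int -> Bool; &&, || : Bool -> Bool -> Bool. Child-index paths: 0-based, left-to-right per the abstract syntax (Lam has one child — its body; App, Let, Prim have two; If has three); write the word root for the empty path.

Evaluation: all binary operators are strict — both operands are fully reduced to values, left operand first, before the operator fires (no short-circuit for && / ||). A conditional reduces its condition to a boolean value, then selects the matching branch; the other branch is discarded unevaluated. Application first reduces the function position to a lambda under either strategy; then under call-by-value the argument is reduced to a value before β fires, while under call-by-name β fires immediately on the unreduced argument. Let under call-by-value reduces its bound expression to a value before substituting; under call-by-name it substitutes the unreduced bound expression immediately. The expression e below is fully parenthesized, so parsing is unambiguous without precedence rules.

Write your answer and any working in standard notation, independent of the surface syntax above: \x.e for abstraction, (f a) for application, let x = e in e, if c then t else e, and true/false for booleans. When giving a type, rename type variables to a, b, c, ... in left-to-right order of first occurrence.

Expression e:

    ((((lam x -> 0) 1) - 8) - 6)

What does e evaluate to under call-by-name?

Derivation:
step 0: ((((\x.0) 1) - 8) - 6)
step 1: [beta@0.0] ((0 - 8) - 6)
step 2: [delta@0] (-8 - 6)
step 3: [delta@root] -14

Answer: -14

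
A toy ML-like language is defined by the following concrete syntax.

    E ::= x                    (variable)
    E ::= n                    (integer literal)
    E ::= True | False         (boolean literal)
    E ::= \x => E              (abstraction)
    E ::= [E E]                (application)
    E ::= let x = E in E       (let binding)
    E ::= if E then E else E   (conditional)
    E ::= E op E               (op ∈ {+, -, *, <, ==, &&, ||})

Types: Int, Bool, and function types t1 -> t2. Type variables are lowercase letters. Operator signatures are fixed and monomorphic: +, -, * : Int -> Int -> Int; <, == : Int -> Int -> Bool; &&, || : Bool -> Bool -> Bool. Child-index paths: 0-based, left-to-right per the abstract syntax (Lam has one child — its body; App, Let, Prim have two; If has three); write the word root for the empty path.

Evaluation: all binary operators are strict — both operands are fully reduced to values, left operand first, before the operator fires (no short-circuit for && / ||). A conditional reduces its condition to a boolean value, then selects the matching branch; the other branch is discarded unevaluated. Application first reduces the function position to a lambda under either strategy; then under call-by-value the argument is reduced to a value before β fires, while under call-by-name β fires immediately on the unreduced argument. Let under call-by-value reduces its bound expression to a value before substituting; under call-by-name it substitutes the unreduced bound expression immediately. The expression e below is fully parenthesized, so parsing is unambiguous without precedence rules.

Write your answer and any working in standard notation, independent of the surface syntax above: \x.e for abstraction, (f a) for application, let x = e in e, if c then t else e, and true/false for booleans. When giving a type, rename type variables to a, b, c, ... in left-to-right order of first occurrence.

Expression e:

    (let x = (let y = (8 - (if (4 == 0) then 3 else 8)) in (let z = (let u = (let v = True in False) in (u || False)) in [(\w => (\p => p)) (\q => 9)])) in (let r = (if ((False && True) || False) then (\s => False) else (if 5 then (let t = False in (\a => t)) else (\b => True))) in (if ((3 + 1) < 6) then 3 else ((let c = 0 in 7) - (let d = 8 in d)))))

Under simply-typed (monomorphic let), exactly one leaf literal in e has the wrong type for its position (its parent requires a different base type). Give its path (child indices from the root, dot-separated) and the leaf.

Trace:
  unify Int ~ Int
  unify Int ~ Int
  unify Int ~ Int
  unify Bool ~ Bool
  unify Int ~ Int
  unify Int ~ Int
let y : Int
let v : Bool
let u : Bool
u : Bool
  unify Bool ~ Bool
  unify Bool ~ Bool
let z : Bool
p : b
\p._ : b -> b
\w._ : a -> b -> b
\q._ : c -> Int
  unify a -> b -> b ~ (c -> Int) -> d
  unify a ~ c -> Int
  unify b -> b ~ d
_ _ : b -> b
let x : b -> b
  unify Bool ~ Bool
  unify Bool ~ Bool
  unify Bool ~ Bool
  unify Bool ~ Bool
  unify Bool ~ Bool
\s._ : e -> Bool
  unify Int ~ Bool
  FAIL: mismatch Int ~ Bool

Answer: 1.0.2.0 : 5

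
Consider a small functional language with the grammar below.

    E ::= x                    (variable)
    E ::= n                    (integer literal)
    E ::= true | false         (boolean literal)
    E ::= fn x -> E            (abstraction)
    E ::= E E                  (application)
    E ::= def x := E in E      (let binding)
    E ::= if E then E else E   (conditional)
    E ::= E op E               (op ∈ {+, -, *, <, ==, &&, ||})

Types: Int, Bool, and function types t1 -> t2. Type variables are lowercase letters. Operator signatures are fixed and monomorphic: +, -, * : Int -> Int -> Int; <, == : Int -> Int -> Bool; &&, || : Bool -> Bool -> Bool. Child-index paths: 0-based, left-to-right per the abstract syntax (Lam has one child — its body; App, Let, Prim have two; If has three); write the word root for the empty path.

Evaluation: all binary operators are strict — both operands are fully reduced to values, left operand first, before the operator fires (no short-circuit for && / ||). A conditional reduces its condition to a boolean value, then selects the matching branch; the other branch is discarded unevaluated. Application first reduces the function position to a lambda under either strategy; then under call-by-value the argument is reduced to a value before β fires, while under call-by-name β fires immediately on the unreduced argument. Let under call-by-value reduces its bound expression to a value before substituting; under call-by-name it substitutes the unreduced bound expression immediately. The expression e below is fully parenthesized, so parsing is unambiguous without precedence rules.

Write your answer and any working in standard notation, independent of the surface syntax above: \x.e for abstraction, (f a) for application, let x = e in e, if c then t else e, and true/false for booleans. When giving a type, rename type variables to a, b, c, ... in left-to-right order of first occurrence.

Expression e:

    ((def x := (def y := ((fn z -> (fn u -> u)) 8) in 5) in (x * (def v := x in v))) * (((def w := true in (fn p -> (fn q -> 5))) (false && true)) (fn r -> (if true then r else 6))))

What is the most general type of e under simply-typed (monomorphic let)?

Answer: Int

Trace:
u : b
\u._ : b -> b
\z._ : a -> b -> b
  unify a -> b -> b ~ Int -> c
  unify a ~ Int
  unify b -> b ~ c
_ _ : b -> b
let y : b -> b
let x : Int
x : Int
  unify Int ~ Int
x : Int
let v : Int
v : Int
  unify Int ~ Int
  unify Int ~ Int
let w : Bool
\q._ : e -> Int
\p._ : d -> e -> Int
  unify Bool ~ Bool
  unify Bool ~ Bool
  unify d -> e -> Int ~ Bool -> f
  unify d ~ Bool
  unify e -> Int ~ f
_ _ : e -> Int
  unify Bool ~ Bool
r : g
  unify g ~ Int
\r._ : Int -> Int
  unify e -> Int ~ (Int -> Int) -> h
  unify e ~ Int -> Int
  unify Int ~ h
_ _ : Int
  unify Int ~ Int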